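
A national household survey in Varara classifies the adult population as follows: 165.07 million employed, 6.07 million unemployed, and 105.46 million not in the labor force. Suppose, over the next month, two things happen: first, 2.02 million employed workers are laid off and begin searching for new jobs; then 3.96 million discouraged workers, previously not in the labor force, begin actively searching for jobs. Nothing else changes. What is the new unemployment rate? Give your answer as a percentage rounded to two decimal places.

New unemployment rate ≈ 6.88%.

Initially, labor force = 165.07 + 6.07 = 171.14 million, so u = 6.07/171.14 = 3.55%.
After the first change, employed falls and unemployed rises by 2.02; labor force unchanged → E = 163.05, U = 8.09, labor force = 171.14 million.
After the second change, unemployed and labor force both rise by 3.96 → E = 163.05, U = 12.05, labor force = 175.10 million.
New unemployment rate = 12.05 / 175.10 = 6.88%.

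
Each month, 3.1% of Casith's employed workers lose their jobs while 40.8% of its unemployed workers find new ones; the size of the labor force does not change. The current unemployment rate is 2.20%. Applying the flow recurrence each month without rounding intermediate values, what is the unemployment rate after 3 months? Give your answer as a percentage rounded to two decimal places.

Unemployment rate after three months ≈ 6.20%.

With a fixed labor force, u_{t+1} = u_t + s·(1−u_t) − f·u_t = u_t·(1−s−f) + s.
Here 1−s−f = 0.561 and s = 0.031.
u_1 = 0.022000 × 0.561 + 0.031 = 0.043342.
u_2 = 0.043342 × 0.561 + 0.031 = 0.055315.
u_3 = 0.055315 × 0.561 + 0.031 = 0.062032.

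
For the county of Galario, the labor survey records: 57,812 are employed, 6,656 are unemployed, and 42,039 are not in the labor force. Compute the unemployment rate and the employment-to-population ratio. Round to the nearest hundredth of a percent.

Labor force = employed + unemployed = 57,812 + 6,656 = 64,468.
Working-age population = 64,468 + 42,039 = 106,507.
Unemployment rate = 6,656 / 64,468 = 10.32%.
Employment-population ratio = 57,812 / 106,507 = 54.28%.

Unemployment rate ≈ 10.32%; employment-population ratio ≈ 54.28%.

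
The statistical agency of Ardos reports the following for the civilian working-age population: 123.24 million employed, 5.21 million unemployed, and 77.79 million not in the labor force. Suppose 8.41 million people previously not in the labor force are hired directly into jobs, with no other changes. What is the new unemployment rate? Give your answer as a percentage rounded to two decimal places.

New unemployment rate ≈ 3.81%.

Initially, labor force = 123.24 + 5.21 = 128.45 million, so u = 5.21/128.45 = 4.06%.
After the change, employed and labor force both rise by 8.41; unemployed unchanged → E = 131.65, U = 5.21, labor force = 136.86 million.
New unemployment rate = 5.21 / 136.86 = 3.81%.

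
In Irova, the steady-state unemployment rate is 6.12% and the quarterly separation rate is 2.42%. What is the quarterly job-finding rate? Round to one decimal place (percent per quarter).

From u* = s/(s+f): f = s·(1−u)/u.
f = 2.42 × (1 − 0.0612) / 0.0612 = 2.2719 / 0.0612 ≈ 37.1% per quarter.

Job-finding rate ≈ 37.1% per quarter.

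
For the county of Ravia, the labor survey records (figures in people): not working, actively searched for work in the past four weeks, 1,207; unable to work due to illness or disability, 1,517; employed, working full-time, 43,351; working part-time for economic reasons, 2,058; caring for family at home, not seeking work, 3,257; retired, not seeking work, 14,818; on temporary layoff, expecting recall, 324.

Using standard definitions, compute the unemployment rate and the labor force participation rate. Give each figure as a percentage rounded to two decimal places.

Unemployment rate ≈ 3.26%; labor force participation rate ≈ 70.55%.

Employed = 43,351 + 2,058 = 45,409 (anyone who worked, including part-time for economic reasons, counts as employed).
Unemployed = 1,207 + 324 = 1,531 (jobless and actively searching, or on temporary layoff).
Labor force = 45,409 + 1,531 = 46,940.
Not in labor force = 1,517 + 3,257 + 14,818 = 19,592 (those not working and not actively searching are outside the labor force).
Civilian working-age population = 46,940 + 19,592 = 66,532.
Unemployment rate = 1,531 / 46,940 = 3.26%.
Labor force participation rate = 46,940 / 66,532 = 70.55%.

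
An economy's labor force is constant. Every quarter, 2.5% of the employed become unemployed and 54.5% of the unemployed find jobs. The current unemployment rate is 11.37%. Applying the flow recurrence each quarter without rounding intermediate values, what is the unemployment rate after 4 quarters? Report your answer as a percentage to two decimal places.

Unemployment rate after four quarters ≈ 4.62%.

With a fixed labor force, u_{t+1} = u_t + s·(1−u_t) − f·u_t = u_t·(1−s−f) + s.
Here 1−s−f = 0.430 and s = 0.025.
u_1 = 0.113700 × 0.430 + 0.025 = 0.073891.
u_2 = 0.073891 × 0.430 + 0.025 = 0.056773.
u_3 = 0.056773 × 0.430 + 0.025 = 0.049412.
u_4 = 0.049412 × 0.430 + 0.025 = 0.046247.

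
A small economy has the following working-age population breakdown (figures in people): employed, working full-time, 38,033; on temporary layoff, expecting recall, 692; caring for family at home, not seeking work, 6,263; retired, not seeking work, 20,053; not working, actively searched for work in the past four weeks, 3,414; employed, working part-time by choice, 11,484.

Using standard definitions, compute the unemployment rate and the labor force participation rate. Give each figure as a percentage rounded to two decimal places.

Unemployment rate ≈ 7.66%; labor force participation rate ≈ 67.08%.

Employed = 38,033 + 11,484 = 49,517.
Unemployed = 692 + 3,414 = 4,106 (jobless and actively searching, or on temporary layoff).
Labor force = 49,517 + 4,106 = 53,623.
Not in labor force = 6,263 + 20,053 = 26,316 (those not working and not actively searching are outside the labor force).
Civilian working-age population = 53,623 + 26,316 = 79,939.
Unemployment rate = 4,106 / 53,623 = 7.66%.
Labor force participation rate = 53,623 / 79,939 = 67.08%.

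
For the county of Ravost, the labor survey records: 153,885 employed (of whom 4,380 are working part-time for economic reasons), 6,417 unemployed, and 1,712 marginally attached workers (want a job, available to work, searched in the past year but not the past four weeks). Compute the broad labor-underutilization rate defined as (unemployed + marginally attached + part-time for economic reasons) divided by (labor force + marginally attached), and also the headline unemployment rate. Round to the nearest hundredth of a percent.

Labor force = 153,885 + 6,417 = 160,302.
Numerator = 6,417 + 1,712 + 4,380 = 12,509.
Denominator = 160,302 + 1,712 = 162,014.
Broad rate = 12,509 / 162,014 = 7.72%.
Headline unemployment rate = 6,417 / 160,302 = 4.00%.

Broad underutilization rate ≈ 7.72%; headline unemployment rate ≈ 4.00%.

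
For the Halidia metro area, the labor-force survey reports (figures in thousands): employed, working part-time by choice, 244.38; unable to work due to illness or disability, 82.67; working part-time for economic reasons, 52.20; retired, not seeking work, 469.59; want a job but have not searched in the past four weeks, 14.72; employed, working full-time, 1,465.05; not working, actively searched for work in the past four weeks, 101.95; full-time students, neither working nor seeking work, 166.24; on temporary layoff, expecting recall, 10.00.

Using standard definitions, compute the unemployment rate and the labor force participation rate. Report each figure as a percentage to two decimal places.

Unemployment rate ≈ 5.98%; labor force participation rate ≈ 71.87%.

Employed = 244.38 + 52.20 + 1,465.05 = 1,761.63 thousand (anyone who worked, including part-time for economic reasons, counts as employed).
Unemployed = 101.95 + 10.00 = 111.95 thousand (jobless and actively searching, or on temporary layoff).
Labor force = 1,761.63 + 111.95 = 1,873.58 thousand.
Not in labor force = 82.67 + 469.59 + 14.72 + 166.24 = 733.22 thousand (those not working and not actively searching are outside the labor force — including those who want a job but have given up searching).
Civilian working-age population = 1,873.58 + 733.22 = 2,606.80 thousand.
Unemployment rate = 111.95 / 1,873.58 = 5.98%.
Labor force participation rate = 1,873.58 / 2,606.80 = 71.87%.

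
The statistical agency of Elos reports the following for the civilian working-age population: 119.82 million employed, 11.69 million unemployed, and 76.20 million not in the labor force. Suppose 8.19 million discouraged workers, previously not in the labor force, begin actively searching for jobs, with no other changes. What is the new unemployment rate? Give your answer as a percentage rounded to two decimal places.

New unemployment rate ≈ 14.23%.

Initially, labor force = 119.82 + 11.69 = 131.51 million, so u = 11.69/131.51 = 8.89%.
After the change, unemployed and labor force both rise by 8.19 → E = 119.82, U = 19.88, labor force = 139.70 million.
New unemployment rate = 19.88 / 139.70 = 14.23%.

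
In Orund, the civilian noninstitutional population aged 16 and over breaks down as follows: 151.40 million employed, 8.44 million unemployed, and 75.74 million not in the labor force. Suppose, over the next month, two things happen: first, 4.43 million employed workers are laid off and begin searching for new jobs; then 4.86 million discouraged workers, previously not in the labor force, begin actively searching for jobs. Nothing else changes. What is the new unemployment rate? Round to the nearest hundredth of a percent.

Initially, labor force = 151.40 + 8.44 = 159.84 million, so u = 8.44/159.84 = 5.28%.
After the first change, employed falls and unemployed rises by 4.43; labor force unchanged → E = 146.97, U = 12.87, labor force = 159.84 million.
After the second change, unemployed and labor force both rise by 4.86 → E = 146.97, U = 17.73, labor force = 164.70 million.
New unemployment rate = 17.73 / 164.70 = 10.77%.

New unemployment rate ≈ 10.77%.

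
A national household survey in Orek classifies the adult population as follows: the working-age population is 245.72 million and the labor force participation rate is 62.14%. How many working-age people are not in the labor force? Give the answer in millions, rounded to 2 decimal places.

About 93.03 million are not in the labor force.

Share not in the labor force = 1 − 0.6214 = 0.3786.
Not in labor force = 0.3786 × 245.72 ≈ 93.03 million.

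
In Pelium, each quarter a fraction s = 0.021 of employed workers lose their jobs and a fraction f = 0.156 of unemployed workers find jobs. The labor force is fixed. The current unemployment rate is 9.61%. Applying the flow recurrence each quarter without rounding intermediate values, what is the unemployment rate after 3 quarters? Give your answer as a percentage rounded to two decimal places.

Unemployment rate after three quarters ≈ 10.61%.

With a fixed labor force, u_{t+1} = u_t + s·(1−u_t) − f·u_t = u_t·(1−s−f) + s.
Here 1−s−f = 0.823 and s = 0.021.
u_1 = 0.096100 × 0.823 + 0.021 = 0.100090.
u_2 = 0.100090 × 0.823 + 0.021 = 0.103374.
u_3 = 0.103374 × 0.823 + 0.021 = 0.106077.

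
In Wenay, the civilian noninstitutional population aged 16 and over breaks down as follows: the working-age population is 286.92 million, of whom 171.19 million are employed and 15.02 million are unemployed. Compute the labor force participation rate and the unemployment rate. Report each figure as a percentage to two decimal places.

Labor force participation rate ≈ 64.90%; unemployment rate ≈ 8.07%.

Labor force = employed + unemployed = 171.19 + 15.02 = 186.21 million.
Unemployment rate = 15.02 / 186.21 = 8.07%.
Labor force participation rate = 186.21 / 286.92 = 64.90%.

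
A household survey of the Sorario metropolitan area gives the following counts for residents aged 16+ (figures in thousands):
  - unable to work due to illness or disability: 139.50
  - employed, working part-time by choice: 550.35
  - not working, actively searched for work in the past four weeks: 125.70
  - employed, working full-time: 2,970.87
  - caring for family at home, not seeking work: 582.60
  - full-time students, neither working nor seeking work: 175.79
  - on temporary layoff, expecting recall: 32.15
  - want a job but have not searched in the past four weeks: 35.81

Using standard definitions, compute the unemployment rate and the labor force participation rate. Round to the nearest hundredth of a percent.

Unemployment rate ≈ 4.29%; labor force participation rate ≈ 79.76%.

Employed = 550.35 + 2,970.87 = 3,521.22 thousand.
Unemployed = 125.70 + 32.15 = 157.85 thousand (jobless and actively searching, or on temporary layoff).
Labor force = 3,521.22 + 157.85 = 3,679.07 thousand.
Not in labor force = 139.50 + 582.60 + 175.79 + 35.81 = 933.70 thousand (those not working and not actively searching are outside the labor force — including those who want a job but have given up searching).
Civilian working-age population = 3,679.07 + 933.70 = 4,612.77 thousand.
Unemployment rate = 157.85 / 3,679.07 = 4.29%.
Labor force participation rate = 3,679.07 / 4,612.77 = 79.76%.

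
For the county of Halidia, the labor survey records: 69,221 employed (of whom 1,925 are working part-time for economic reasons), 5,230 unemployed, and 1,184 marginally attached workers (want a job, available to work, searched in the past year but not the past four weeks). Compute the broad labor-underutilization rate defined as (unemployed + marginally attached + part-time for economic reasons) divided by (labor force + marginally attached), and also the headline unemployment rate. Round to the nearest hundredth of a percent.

Broad underutilization rate ≈ 11.03%; headline unemployment rate ≈ 7.02%.

Labor force = 69,221 + 5,230 = 74,451.
Numerator = 5,230 + 1,184 + 1,925 = 8,339.
Denominator = 74,451 + 1,184 = 75,635.
Broad rate = 8,339 / 75,635 = 11.03%.
Headline unemployment rate = 5,230 / 74,451 = 7.02%.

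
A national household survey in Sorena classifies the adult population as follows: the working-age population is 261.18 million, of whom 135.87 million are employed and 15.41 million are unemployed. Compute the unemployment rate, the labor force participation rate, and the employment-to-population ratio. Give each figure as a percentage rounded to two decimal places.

Labor force = employed + unemployed = 135.87 + 15.41 = 151.28 million.
Unemployment rate = 15.41 / 151.28 = 10.19%.
Labor force participation rate = 151.28 / 261.18 = 57.92%.
Employment-population ratio = 135.87 / 261.18 = 52.02%.

Unemployment rate ≈ 10.19%; labor force participation rate ≈ 57.92%; employment-population ratio ≈ 52.02%.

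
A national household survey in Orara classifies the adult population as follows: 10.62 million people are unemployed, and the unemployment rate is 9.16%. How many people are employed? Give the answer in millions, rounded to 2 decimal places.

Labor force = U / u = 10.62 / 0.0916 ≈ 115.94 million.
Employed = labor force − unemployed = 115.94 − 10.62 = 105.32 million.

About 105.32 million are employed.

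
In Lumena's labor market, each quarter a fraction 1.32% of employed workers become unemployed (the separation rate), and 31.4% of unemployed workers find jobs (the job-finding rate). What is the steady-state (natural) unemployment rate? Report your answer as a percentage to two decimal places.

Steady-state unemployment rate ≈ 4.03%.

At steady state the flows balance: s·E = f·U, so U/(E+U) = s/(s+f).
u* = 1.32 / (1.32 + 31.4) = 1.32 / 32.72 = 4.03%.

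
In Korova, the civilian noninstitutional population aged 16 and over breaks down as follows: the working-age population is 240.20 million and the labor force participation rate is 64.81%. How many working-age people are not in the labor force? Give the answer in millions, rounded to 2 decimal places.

About 84.53 million are not in the labor force.

Share not in the labor force = 1 − 0.6481 = 0.3519.
Not in labor force = 0.3519 × 240.20 ≈ 84.53 million.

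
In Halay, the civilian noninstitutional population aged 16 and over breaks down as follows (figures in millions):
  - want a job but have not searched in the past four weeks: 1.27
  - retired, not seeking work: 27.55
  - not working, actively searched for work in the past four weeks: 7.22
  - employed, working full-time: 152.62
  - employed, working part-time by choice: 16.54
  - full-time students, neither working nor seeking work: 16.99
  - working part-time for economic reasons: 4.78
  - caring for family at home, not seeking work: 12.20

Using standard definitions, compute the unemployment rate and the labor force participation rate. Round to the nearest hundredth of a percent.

Unemployment rate ≈ 3.99%; labor force participation rate ≈ 75.75%.

Employed = 152.62 + 16.54 + 4.78 = 173.94 million (anyone who worked, including part-time for economic reasons, counts as employed).
Unemployed = 7.22 million.
Labor force = 173.94 + 7.22 = 181.16 million.
Not in labor force = 1.27 + 27.55 + 16.99 + 12.20 = 58.01 million (those not working and not actively searching are outside the labor force — including those who want a job but have given up searching).
Civilian working-age population = 181.16 + 58.01 = 239.17 million.
Unemployment rate = 7.22 / 181.16 = 3.99%.
Labor force participation rate = 181.16 / 239.17 = 75.75%.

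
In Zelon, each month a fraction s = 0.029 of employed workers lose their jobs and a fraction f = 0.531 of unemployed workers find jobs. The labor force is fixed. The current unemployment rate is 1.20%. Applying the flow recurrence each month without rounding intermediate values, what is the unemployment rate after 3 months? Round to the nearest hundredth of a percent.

With a fixed labor force, u_{t+1} = u_t + s·(1−u_t) − f·u_t = u_t·(1−s−f) + s.
Here 1−s−f = 0.440 and s = 0.029.
u_1 = 0.012000 × 0.440 + 0.029 = 0.034280.
u_2 = 0.034280 × 0.440 + 0.029 = 0.044083.
u_3 = 0.044083 × 0.440 + 0.029 = 0.048397.

Unemployment rate after three months ≈ 4.84%.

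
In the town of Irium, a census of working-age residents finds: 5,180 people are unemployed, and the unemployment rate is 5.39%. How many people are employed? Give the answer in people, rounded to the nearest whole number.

About 90,924 are employed.

Labor force = U / u = 5,180 / 0.0539 ≈ 96,104.
Employed = labor force − unemployed = 96,104 − 5,180 = 90,924.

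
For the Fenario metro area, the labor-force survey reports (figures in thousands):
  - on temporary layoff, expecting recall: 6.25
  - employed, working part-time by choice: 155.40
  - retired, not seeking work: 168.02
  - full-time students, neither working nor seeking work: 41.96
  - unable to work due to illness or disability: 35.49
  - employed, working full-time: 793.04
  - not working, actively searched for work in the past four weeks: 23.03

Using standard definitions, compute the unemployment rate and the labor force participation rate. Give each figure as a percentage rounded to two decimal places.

Unemployment rate ≈ 2.99%; labor force participation rate ≈ 79.93%.

Employed = 155.40 + 793.04 = 948.44 thousand.
Unemployed = 6.25 + 23.03 = 29.28 thousand (jobless and actively searching, or on temporary layoff).
Labor force = 948.44 + 29.28 = 977.72 thousand.
Not in labor force = 168.02 + 41.96 + 35.49 = 245.47 thousand (those not working and not actively searching are outside the labor force).
Civilian working-age population = 977.72 + 245.47 = 1,223.19 thousand.
Unemployment rate = 29.28 / 977.72 = 2.99%.
Labor force participation rate = 977.72 / 1,223.19 = 79.93%.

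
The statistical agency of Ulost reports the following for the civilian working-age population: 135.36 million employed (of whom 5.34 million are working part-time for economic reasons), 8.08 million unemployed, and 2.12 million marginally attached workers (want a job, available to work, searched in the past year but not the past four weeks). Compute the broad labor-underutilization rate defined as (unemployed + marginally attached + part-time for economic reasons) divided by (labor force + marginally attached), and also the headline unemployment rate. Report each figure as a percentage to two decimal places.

Broad underutilization rate ≈ 10.68%; headline unemployment rate ≈ 5.63%.

Labor force = 135.36 + 8.08 = 143.44 million.
Numerator = 8.08 + 2.12 + 5.34 = 15.54 million.
Denominator = 143.44 + 2.12 = 145.56 million.
Broad rate = 15.54 / 145.56 = 10.68%.
Headline unemployment rate = 8.08 / 143.44 = 5.63%.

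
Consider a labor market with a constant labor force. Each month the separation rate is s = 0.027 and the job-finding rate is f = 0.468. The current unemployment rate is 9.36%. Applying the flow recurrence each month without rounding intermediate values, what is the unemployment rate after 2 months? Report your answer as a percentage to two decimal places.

Unemployment rate after two months ≈ 6.45%.

With a fixed labor force, u_{t+1} = u_t + s·(1−u_t) − f·u_t = u_t·(1−s−f) + s.
Here 1−s−f = 0.505 and s = 0.027.
u_1 = 0.093600 × 0.505 + 0.027 = 0.074268.
u_2 = 0.074268 × 0.505 + 0.027 = 0.064505.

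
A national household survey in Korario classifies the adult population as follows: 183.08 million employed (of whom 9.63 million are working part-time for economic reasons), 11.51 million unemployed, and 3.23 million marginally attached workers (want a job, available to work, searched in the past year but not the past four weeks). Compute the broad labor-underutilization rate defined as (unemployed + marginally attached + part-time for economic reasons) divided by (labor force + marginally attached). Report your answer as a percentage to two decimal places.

Broad underutilization rate ≈ 12.32%.

Labor force = 183.08 + 11.51 = 194.59 million.
Numerator = 11.51 + 3.23 + 9.63 = 24.37 million.
Denominator = 194.59 + 3.23 = 197.82 million.
Broad rate = 24.37 / 197.82 = 12.32%.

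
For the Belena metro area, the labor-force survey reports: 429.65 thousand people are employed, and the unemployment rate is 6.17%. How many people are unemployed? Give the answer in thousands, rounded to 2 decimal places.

About 28.25 thousand are unemployed.

Let U be the number unemployed. The labor force is E + U, and U/(E+U) = 0.0617.
So U = 0.0617 × 429.65 / (1 − 0.0617) = 26.5094 / 0.9383 ≈ 28.25 thousand.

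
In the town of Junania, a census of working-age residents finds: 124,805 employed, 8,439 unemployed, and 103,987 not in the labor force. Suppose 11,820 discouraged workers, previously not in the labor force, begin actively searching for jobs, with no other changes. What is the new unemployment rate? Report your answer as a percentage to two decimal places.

New unemployment rate ≈ 13.97%.

Initially, labor force = 124,805 + 8,439 = 133,244, so u = 8,439/133,244 = 6.33%.
After the change, unemployed and labor force both rise by 11,820 → E = 124,805, U = 20,259, labor force = 145,064.
New unemployment rate = 20,259 / 145,064 = 13.97%.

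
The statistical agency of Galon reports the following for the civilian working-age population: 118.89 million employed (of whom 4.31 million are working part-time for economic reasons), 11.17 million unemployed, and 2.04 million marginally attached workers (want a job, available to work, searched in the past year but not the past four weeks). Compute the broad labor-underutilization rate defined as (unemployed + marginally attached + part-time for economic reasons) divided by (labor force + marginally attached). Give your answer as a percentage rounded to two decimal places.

Broad underutilization rate ≈ 13.26%.

Labor force = 118.89 + 11.17 = 130.06 million.
Numerator = 11.17 + 2.04 + 4.31 = 17.52 million.
Denominator = 130.06 + 2.04 = 132.10 million.
Broad rate = 17.52 / 132.10 = 13.26%.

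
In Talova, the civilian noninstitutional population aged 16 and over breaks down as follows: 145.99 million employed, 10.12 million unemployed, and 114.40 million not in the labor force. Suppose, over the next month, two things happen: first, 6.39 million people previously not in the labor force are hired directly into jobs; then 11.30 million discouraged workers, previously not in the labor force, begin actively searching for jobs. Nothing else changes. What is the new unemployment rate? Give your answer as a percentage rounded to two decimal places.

Initially, labor force = 145.99 + 10.12 = 156.11 million, so u = 10.12/156.11 = 6.48%.
After the first change, employed and labor force both rise by 6.39; unemployed unchanged → E = 152.38, U = 10.12, labor force = 162.50 million.
After the second change, unemployed and labor force both rise by 11.30 → E = 152.38, U = 21.42, labor force = 173.80 million.
New unemployment rate = 21.42 / 173.80 = 12.32%.

New unemployment rate ≈ 12.32%.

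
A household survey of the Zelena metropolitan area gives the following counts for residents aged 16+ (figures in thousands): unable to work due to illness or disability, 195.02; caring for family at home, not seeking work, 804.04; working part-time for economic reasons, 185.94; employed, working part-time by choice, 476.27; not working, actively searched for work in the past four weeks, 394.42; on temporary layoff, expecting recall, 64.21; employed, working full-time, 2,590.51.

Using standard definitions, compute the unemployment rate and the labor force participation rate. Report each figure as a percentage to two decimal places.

Unemployment rate ≈ 12.36%; labor force participation rate ≈ 78.79%.

Employed = 185.94 + 476.27 + 2,590.51 = 3,252.72 thousand (anyone who worked, including part-time for economic reasons, counts as employed).
Unemployed = 394.42 + 64.21 = 458.63 thousand (jobless and actively searching, or on temporary layoff).
Labor force = 3,252.72 + 458.63 = 3,711.35 thousand.
Not in labor force = 195.02 + 804.04 = 999.06 thousand (those not working and not actively searching are outside the labor force).
Civilian working-age population = 3,711.35 + 999.06 = 4,710.41 thousand.
Unemployment rate = 458.63 / 3,711.35 = 12.36%.
Labor force participation rate = 3,711.35 / 4,710.41 = 78.79%.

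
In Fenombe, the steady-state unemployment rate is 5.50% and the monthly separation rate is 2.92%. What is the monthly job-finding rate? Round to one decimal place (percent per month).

Job-finding rate ≈ 50.2% per month.

From u* = s/(s+f): f = s·(1−u)/u.
f = 2.92 × (1 − 0.0550) / 0.0550 = 2.7594 / 0.0550 ≈ 50.2% per month.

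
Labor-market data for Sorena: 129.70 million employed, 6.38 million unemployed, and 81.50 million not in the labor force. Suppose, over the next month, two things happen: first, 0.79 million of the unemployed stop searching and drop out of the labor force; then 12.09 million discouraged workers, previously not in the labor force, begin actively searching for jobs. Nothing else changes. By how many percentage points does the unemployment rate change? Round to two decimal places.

Initially, labor force = 129.70 + 6.38 = 136.08 million, so u = 6.38/136.08 = 4.69%.
After the first change, unemployed and labor force both fall by 0.79 → E = 129.70, U = 5.59, labor force = 135.29 million.
After the second change, unemployed and labor force both rise by 12.09 → E = 129.70, U = 17.68, labor force = 147.38 million.
New unemployment rate = 17.68 / 147.38 = 12.00%.
Change = 12.00% − 4.69% = +7.31 percentage points.

The unemployment rate changes by +7.31 percentage points.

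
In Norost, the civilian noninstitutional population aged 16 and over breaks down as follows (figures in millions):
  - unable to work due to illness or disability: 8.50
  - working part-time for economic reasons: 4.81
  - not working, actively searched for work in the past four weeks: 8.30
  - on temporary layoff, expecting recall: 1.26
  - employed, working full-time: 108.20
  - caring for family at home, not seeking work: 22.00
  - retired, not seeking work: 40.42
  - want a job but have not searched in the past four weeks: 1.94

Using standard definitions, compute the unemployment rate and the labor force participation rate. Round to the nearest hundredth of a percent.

Unemployment rate ≈ 7.80%; labor force participation rate ≈ 62.72%.

Employed = 4.81 + 108.20 = 113.01 million (anyone who worked, including part-time for economic reasons, counts as employed).
Unemployed = 8.30 + 1.26 = 9.56 million (jobless and actively searching, or on temporary layoff).
Labor force = 113.01 + 9.56 = 122.57 million.
Not in labor force = 8.50 + 22.00 + 40.42 + 1.94 = 72.86 million (those not working and not actively searching are outside the labor force — including those who want a job but have given up searching).
Civilian working-age population = 122.57 + 72.86 = 195.43 million.
Unemployment rate = 9.56 / 122.57 = 7.80%.
Labor force participation rate = 122.57 / 195.43 = 62.72%.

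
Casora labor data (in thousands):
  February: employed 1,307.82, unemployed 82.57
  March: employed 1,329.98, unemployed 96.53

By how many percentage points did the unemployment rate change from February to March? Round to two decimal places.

February: labor force = 1,307.82 + 82.57 = 1,390.39; u = 82.57/1,390.39 = 5.94%.
March: labor force = 1,329.98 + 96.53 = 1,426.51; u = 96.53/1,426.51 = 6.77%.
Change = 6.77% − 5.94% = +0.83 pp.

The unemployment rate changed by +0.83 percentage points.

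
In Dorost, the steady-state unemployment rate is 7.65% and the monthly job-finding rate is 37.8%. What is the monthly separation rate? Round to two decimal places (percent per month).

From u* = s/(s+f): s = u·f/(1−u).
s = 0.0765 × 37.8 / (1 − 0.0765) = 2.8917 / 0.9235 ≈ 3.13% per month.

Separation rate ≈ 3.13% per month.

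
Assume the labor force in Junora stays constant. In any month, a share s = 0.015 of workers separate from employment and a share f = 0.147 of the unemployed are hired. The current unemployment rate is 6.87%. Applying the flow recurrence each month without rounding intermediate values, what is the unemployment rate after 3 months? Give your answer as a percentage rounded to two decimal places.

With a fixed labor force, u_{t+1} = u_t + s·(1−u_t) − f·u_t = u_t·(1−s−f) + s.
Here 1−s−f = 0.838 and s = 0.015.
u_1 = 0.068700 × 0.838 + 0.015 = 0.072571.
u_2 = 0.072571 × 0.838 + 0.015 = 0.075814.
u_3 = 0.075814 × 0.838 + 0.015 = 0.078532.

Unemployment rate after three months ≈ 7.85%.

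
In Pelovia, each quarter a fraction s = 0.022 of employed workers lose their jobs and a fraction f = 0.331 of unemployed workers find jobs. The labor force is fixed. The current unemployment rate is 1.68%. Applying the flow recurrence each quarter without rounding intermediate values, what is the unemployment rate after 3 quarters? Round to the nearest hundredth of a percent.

Unemployment rate after three quarters ≈ 5.00%.

With a fixed labor force, u_{t+1} = u_t + s·(1−u_t) − f·u_t = u_t·(1−s−f) + s.
Here 1−s−f = 0.647 and s = 0.022.
u_1 = 0.016800 × 0.647 + 0.022 = 0.032870.
u_2 = 0.032870 × 0.647 + 0.022 = 0.043267.
u_3 = 0.043267 × 0.647 + 0.022 = 0.049994.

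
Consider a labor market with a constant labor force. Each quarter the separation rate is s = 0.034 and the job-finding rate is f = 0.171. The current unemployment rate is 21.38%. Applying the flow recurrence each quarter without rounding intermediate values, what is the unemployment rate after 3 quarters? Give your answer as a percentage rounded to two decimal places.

Unemployment rate after three quarters ≈ 18.99%.

With a fixed labor force, u_{t+1} = u_t + s·(1−u_t) − f·u_t = u_t·(1−s−f) + s.
Here 1−s−f = 0.795 and s = 0.034.
u_1 = 0.213800 × 0.795 + 0.034 = 0.203971.
u_2 = 0.203971 × 0.795 + 0.034 = 0.196157.
u_3 = 0.196157 × 0.795 + 0.034 = 0.189945.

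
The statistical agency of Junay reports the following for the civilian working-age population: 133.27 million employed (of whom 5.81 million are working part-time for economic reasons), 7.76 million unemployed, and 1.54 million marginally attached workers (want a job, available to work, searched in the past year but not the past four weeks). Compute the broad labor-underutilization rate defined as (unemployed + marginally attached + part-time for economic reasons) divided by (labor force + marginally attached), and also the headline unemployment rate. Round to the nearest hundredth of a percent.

Broad underutilization rate ≈ 10.60%; headline unemployment rate ≈ 5.50%.

Labor force = 133.27 + 7.76 = 141.03 million.
Numerator = 7.76 + 1.54 + 5.81 = 15.11 million.
Denominator = 141.03 + 1.54 = 142.57 million.
Broad rate = 15.11 / 142.57 = 10.60%.
Headline unemployment rate = 7.76 / 141.03 = 5.50%.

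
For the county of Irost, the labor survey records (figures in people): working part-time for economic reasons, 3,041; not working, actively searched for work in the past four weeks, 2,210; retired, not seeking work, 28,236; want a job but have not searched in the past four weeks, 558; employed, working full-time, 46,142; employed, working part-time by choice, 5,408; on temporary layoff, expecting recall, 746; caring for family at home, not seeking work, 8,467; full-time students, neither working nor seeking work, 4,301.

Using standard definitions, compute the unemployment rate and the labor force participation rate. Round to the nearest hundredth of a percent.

Employed = 3,041 + 46,142 + 5,408 = 54,591 (anyone who worked, including part-time for economic reasons, counts as employed).
Unemployed = 2,210 + 746 = 2,956 (jobless and actively searching, or on temporary layoff).
Labor force = 54,591 + 2,956 = 57,547.
Not in labor force = 28,236 + 558 + 8,467 + 4,301 = 41,562 (those not working and not actively searching are outside the labor force — including those who want a job but have given up searching).
Civilian working-age population = 57,547 + 41,562 = 99,109.
Unemployment rate = 2,956 / 57,547 = 5.14%.
Labor force participation rate = 57,547 / 99,109 = 58.06%.

Unemployment rate ≈ 5.14%; labor force participation rate ≈ 58.06%.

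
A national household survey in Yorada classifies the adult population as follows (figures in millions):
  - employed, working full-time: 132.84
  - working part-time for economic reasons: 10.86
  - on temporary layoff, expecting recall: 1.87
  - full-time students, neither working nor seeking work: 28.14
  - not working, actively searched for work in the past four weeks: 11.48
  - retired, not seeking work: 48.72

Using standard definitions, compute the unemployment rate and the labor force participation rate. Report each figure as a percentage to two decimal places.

Unemployment rate ≈ 8.50%; labor force participation rate ≈ 67.14%.

Employed = 132.84 + 10.86 = 143.70 million (anyone who worked, including part-time for economic reasons, counts as employed).
Unemployed = 1.87 + 11.48 = 13.35 million (jobless and actively searching, or on temporary layoff).
Labor force = 143.70 + 13.35 = 157.05 million.
Not in labor force = 28.14 + 48.72 = 76.86 million (those not working and not actively searching are outside the labor force).
Civilian working-age population = 157.05 + 76.86 = 233.91 million.
Unemployment rate = 13.35 / 157.05 = 8.50%.
Labor force participation rate = 157.05 / 233.91 = 67.14%.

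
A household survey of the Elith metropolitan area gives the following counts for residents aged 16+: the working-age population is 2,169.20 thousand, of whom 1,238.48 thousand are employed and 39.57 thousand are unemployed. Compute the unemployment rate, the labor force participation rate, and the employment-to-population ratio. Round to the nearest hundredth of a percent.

Labor force = employed + unemployed = 1,238.48 + 39.57 = 1,278.05 thousand.
Unemployment rate = 39.57 / 1,278.05 = 3.10%.
Labor force participation rate = 1,278.05 / 2,169.20 = 58.92%.
Employment-population ratio = 1,238.48 / 2,169.20 = 57.09%.

Unemployment rate ≈ 3.10%; labor force participation rate ≈ 58.92%; employment-population ratio ≈ 57.09%.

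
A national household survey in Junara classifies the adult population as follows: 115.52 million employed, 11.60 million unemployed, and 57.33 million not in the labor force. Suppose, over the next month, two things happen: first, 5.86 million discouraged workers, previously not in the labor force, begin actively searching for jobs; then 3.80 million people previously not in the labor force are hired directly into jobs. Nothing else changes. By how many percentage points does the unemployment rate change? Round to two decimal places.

Initially, labor force = 115.52 + 11.60 = 127.12 million, so u = 11.60/127.12 = 9.13%.
After the first change, unemployed and labor force both rise by 5.86 → E = 115.52, U = 17.46, labor force = 132.98 million.
After the second change, employed and labor force both rise by 3.80; unemployed unchanged → E = 119.32, U = 17.46, labor force = 136.78 million.
New unemployment rate = 17.46 / 136.78 = 12.77%.
Change = 12.77% − 9.13% = +3.64 percentage points.

The unemployment rate changes by +3.64 percentage points.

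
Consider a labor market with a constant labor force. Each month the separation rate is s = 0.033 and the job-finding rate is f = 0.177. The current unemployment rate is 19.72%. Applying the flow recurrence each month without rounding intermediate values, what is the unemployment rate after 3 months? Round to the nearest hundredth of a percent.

With a fixed labor force, u_{t+1} = u_t + s·(1−u_t) − f·u_t = u_t·(1−s−f) + s.
Here 1−s−f = 0.790 and s = 0.033.
u_1 = 0.197200 × 0.790 + 0.033 = 0.188788.
u_2 = 0.188788 × 0.790 + 0.033 = 0.182143.
u_3 = 0.182143 × 0.790 + 0.033 = 0.176893.

Unemployment rate after three months ≈ 17.69%.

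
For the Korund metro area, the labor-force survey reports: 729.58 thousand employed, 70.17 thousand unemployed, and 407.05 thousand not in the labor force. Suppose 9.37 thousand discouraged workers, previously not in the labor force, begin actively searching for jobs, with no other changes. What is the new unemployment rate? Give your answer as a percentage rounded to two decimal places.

New unemployment rate ≈ 9.83%.

Initially, labor force = 729.58 + 70.17 = 799.75 thousand, so u = 70.17/799.75 = 8.77%.
After the change, unemployed and labor force both rise by 9.37 → E = 729.58, U = 79.54, labor force = 809.12 thousand.
New unemployment rate = 79.54 / 809.12 = 9.83%.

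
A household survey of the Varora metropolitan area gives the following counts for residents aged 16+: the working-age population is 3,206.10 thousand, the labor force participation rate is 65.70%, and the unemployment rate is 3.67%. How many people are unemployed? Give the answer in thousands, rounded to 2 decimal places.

Labor force = 0.6570 × 3,206.10 = 2,106.41 thousand.
Unemployed = 0.0367 × 2,106.41 ≈ 77.31 thousand.

About 77.31 thousand are unemployed.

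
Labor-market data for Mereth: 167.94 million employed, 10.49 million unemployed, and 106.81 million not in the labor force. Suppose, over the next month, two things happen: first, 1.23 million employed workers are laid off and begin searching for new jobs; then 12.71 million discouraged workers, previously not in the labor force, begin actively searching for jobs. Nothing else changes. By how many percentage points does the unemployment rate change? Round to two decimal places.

The unemployment rate changes by +6.90 percentage points.

Initially, labor force = 167.94 + 10.49 = 178.43 million, so u = 10.49/178.43 = 5.88%.
After the first change, employed falls and unemployed rises by 1.23; labor force unchanged → E = 166.71, U = 11.72, labor force = 178.43 million.
After the second change, unemployed and labor force both rise by 12.71 → E = 166.71, U = 24.43, labor force = 191.14 million.
New unemployment rate = 24.43 / 191.14 = 12.78%.
Change = 12.78% − 5.88% = +6.90 percentage points.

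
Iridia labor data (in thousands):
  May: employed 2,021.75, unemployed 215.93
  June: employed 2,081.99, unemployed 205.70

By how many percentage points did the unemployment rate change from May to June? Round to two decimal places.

The unemployment rate changed by −0.66 percentage points.

May: labor force = 2,021.75 + 215.93 = 2,237.68; u = 215.93/2,237.68 = 9.65%.
June: labor force = 2,081.99 + 205.70 = 2,287.69; u = 205.70/2,287.69 = 8.99%.
Change = 8.99% − 9.65% = −0.66 pp.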